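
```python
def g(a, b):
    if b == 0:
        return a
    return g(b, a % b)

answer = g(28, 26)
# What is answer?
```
Call trace:
g(a=28, b=26)
  g(a=26, b=2)
    g(a=2, b=0)
    -> return 2
  -> return 2
-> return 2

Final answer: 2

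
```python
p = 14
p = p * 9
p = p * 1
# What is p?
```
Trace:
  p=14
  p=126
  p=126

Final answer: 126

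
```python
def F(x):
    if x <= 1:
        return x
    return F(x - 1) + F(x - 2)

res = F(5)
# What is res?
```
Call trace (a repeated sub-call is expanded the first time; later identical calls just restate its return value):
F(x=5)
  F(x=4)
    F(x=3)
      F(x=2)
        F(x=1)
        -> return 1
        F(x=0)
        -> return 0
      -> return 1
      F(x=1)
      -> return 1
    -> return 2
    F(x=2) -> return 1  (same call as traced above)
  -> return 3
  F(x=3) -> return 2  (same call as traced above)
-> return 5

Final answer: 5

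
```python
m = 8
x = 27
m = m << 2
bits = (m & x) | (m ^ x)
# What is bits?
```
Trace:
  m=8
  m=8, x=27
  m=32, x=27
  m=32, x=27, bits=59

Final answer: 59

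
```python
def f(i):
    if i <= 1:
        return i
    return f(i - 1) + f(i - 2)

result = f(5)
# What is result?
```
Call trace (a repeated sub-call is expanded the first time; later identical calls just restate its return value):
f(i=5)
  f(i=4)
    f(i=3)
      f(i=2)
        f(i=1)
        -> return 1
        f(i=0)
        -> return 0
      -> return 1
      f(i=1)
      -> return 1
    -> return 2
    f(i=2) -> return 1  (same call as traced above)
  -> return 3
  f(i=3) -> return 2  (same call as traced above)
-> return 5

Final answer: 5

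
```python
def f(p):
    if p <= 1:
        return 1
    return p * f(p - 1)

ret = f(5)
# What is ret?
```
Call trace:
f(p=5)
  f(p=4)
    f(p=3)
      f(p=2)
        f(p=1)
        -> return 1
      -> return 2
    -> return 6
  -> return 24
-> return 120

Final answer: 120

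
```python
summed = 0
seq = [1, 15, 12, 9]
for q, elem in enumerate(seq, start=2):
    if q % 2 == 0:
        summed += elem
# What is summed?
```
Trace:
  summed=0
  summed=1, q=2, elem=1
  summed=1, q=3, elem=15
  summed=13, q=4, elem=12
  summed=13, q=5, elem=9

Final answer: 13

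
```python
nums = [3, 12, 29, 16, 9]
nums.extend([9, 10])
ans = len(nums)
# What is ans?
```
Trace:
  nums=[3, 12, 29, 16, 9]
  nums=[3, 12, 29, 16, 9, 9, 10]
  nums=[3, 12, 29, 16, 9, 9, 10], ans=7

Final answer: 7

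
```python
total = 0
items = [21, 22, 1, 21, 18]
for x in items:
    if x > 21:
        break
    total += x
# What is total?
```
Trace:
  total=0
  total=21, x=21
  total=21, x=22

Final answer: 21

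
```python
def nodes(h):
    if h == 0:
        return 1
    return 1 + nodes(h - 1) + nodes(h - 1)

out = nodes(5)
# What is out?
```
Call trace (a repeated sub-call is expanded the first time; later identical calls just restate its return value):
nodes(h=5)
  nodes(h=4)
    nodes(h=3)
      nodes(h=2)
        nodes(h=1)
          nodes(h=0)
          -> return 1
          nodes(h=0)
          -> return 1
        -> return 3
        nodes(h=1) -> return 3  (same call as traced above)
      -> return 7
      nodes(h=2) -> return 7  (same call as traced above)
    -> return 15
    nodes(h=3) -> return 15  (same call as traced above)
  -> return 31
  nodes(h=4) -> return 31  (same call as traced above)
-> return 63

Final answer: 63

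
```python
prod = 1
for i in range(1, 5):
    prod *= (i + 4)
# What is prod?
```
Trace:
  prod=1
  prod=5, i=1
  prod=30, i=2
  prod=210, i=3
  prod=1680, i=4

Final answer: 1680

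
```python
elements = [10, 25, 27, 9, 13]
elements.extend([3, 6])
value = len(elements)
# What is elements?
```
Trace:
  elements=[10, 25, 27, 9, 13]
  elements=[10, 25, 27, 9, 13, 3, 6]
  elements=[10, 25, 27, 9, 13, 3, 6], value=7

Final answer: [10, 25, 27, 9, 13, 3, 6]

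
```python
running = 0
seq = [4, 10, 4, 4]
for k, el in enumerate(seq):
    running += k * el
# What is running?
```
Trace:
  running=0
  running=0, k=0, el=4
  running=10, k=1, el=10
  running=18, k=2, el=4
  running=30, k=3, el=4

Final answer: 30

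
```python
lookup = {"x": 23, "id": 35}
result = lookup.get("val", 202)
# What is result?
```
Trace:
  lookup={'x': 23, 'id': 35}
  lookup={'x': 23, 'id': 35}, result=202

Final answer: 202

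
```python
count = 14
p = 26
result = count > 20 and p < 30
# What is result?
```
Trace:
  count=14
  count=14, p=26
  count=14, p=26, result=False

Final answer: False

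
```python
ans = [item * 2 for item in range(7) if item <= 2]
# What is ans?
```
Trace:
  item=0
  item=1
  item=2
  item=3
  item=4
  item=5
  item=6
  ans=[0, 2, 4]

Final answer: [0, 2, 4]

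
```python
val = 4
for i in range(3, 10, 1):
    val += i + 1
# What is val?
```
Trace:
  val=4
  val=8, i=3
  val=13, i=4
  val=19, i=5
  val=26, i=6
  val=34, i=7
  val=43, i=8
  val=53, i=9

Final answer: 53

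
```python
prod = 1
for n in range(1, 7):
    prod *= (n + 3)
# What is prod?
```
Trace:
  prod=1
  prod=4, n=1
  prod=20, n=2
  prod=120, n=3
  prod=840, n=4
  prod=6720, n=5
  prod=60480, n=6

Final answer: 60480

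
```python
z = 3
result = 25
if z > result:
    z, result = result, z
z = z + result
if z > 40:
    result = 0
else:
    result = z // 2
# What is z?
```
Trace:
  z=3
  z=3, result=25
  z=3, result=25
  z=28, result=25
  z=28, result=14

Final answer: 28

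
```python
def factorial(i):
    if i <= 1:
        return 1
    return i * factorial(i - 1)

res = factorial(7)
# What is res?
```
Call trace:
factorial(i=7)
  factorial(i=6)
    factorial(i=5)
      factorial(i=4)
        factorial(i=3)
          factorial(i=2)
            factorial(i=1)
            -> return 1
          -> return 2
        -> return 6
      -> return 24
    -> return 120
  -> return 720
-> return 5040

Final answer: 5040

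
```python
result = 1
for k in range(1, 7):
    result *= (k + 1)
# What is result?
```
Trace:
  result=1
  result=2, k=1
  result=6, k=2
  result=24, k=3
  result=120, k=4
  result=720, k=5
  result=5040, k=6

Final answer: 5040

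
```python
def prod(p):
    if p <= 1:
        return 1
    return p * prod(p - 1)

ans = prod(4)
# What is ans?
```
Call trace:
prod(p=4)
  prod(p=3)
    prod(p=2)
      prod(p=1)
      -> return 1
    -> return 2
  -> return 6
-> return 24

Final answer: 24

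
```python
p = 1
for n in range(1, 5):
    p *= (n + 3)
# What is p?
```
Trace:
  p=1
  p=4, n=1
  p=20, n=2
  p=120, n=3
  p=840, n=4

Final answer: 840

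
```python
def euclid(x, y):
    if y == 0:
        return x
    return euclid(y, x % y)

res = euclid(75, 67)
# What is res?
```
Call trace:
euclid(x=75, y=67)
  euclid(x=67, y=8)
    euclid(x=8, y=3)
      euclid(x=3, y=2)
        euclid(x=2, y=1)
          euclid(x=1, y=0)
          -> return 1
        -> return 1
      -> return 1
    -> return 1
  -> return 1
-> return 1

Final answer: 1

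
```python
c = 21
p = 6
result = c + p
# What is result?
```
Trace:
  c=21
  c=21, p=6
  c=21, p=6, result=27

Final answer: 27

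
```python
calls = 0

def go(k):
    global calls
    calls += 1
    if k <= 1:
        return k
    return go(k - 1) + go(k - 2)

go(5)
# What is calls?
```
Call trace (a repeated sub-call is expanded the first time; later identical calls just restate its return value):
go(k=5)
  go(k=4)
    go(k=3)
      go(k=2)
        go(k=1)
        -> return 1
        go(k=0)
        -> return 0
      -> return 1
      go(k=1)
      -> return 1
    -> return 2
    go(k=2) -> return 1  (same call as traced above)
  -> return 3
  go(k=3) -> return 2  (same call as traced above)
-> return 5

calls is incremented once per call, so count the calls in each subtree. Let C(k) = number of calls made by go(k).
C(0) = C(1) = 1 (base case, no recursion); C(k) = 1 + C(k - 1) + C(k - 2) otherwise.
C(2) = 1 + C(1) + C(0) = 1 + 1 + 1 = 3
C(3) = 1 + C(2) + C(1) = 1 + 3 + 1 = 5
C(4) = 1 + C(3) + C(2) = 1 + 5 + 3 = 9
C(5) = 1 + C(4) + C(3) = 1 + 9 + 5 = 15
calls = C(5) = 15

Final answer: 15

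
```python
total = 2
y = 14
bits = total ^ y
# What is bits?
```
Trace:
  total=2
  total=2, y=14
  total=2, y=14, bits=12

Final answer: 12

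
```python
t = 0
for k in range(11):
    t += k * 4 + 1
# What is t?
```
Trace:
  t=0
  t=1, k=0
  t=6, k=1
  t=15, k=2
  t=28, k=3
  t=45, k=4
  t=66, k=5
  t=91, k=6
  t=120, k=7
  t=153, k=8
  t=190, k=9
  t=231, k=10

Final answer: 231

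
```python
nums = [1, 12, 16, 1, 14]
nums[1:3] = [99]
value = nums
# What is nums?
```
Trace:
  nums=[1, 12, 16, 1, 14]
  nums=[1, 99, 1, 14]
  nums=[1, 99, 1, 14], value=[1, 99, 1, 14]

Final answer: [1, 99, 1, 14]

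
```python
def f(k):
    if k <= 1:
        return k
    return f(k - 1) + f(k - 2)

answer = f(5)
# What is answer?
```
Call trace (a repeated sub-call is expanded the first time; later identical calls just restate its return value):
f(k=5)
  f(k=4)
    f(k=3)
      f(k=2)
        f(k=1)
        -> return 1
        f(k=0)
        -> return 0
      -> return 1
      f(k=1)
      -> return 1
    -> return 2
    f(k=2) -> return 1  (same call as traced above)
  -> return 3
  f(k=3) -> return 2  (same call as traced above)
-> return 5

Final answer: 5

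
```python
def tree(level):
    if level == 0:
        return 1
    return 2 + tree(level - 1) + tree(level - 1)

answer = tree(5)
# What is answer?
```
Call trace (a repeated sub-call is expanded the first time; later identical calls just restate its return value):
tree(level=5)
  tree(level=4)
    tree(level=3)
      tree(level=2)
        tree(level=1)
          tree(level=0)
          -> return 1
          tree(level=0)
          -> return 1
        -> return 4
        tree(level=1) -> return 4  (same call as traced above)
      -> return 10
      tree(level=2) -> return 10  (same call as traced above)
    -> return 22
    tree(level=3) -> return 22  (same call as traced above)
  -> return 46
  tree(level=4) -> return 46  (same call as traced above)
-> return 94

Final answer: 94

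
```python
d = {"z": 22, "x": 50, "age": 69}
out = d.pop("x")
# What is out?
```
Trace:
  d={'z': 22, 'x': 50, 'age': 69}
  d={'z': 22, 'age': 69}, out=50

Final answer: 50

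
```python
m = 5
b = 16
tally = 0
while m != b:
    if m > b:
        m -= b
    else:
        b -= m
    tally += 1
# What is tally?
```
Trace:
  m=5
  m=5, b=16
  m=5, b=16, tally=0
  m=5, b=11, tally=1
  m=5, b=6, tally=2
  m=5, b=1, tally=3
  m=4, b=1, tally=4
  m=3, b=1, tally=5
  m=2, b=1, tally=6
  m=1, b=1, tally=7

Final answer: 7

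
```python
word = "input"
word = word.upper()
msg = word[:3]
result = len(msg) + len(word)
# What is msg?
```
Trace:
  word='input'
  word='INPUT'
  word='INPUT', msg='INP'
  word='INPUT', msg='INP', result=8

Final answer: 'INP'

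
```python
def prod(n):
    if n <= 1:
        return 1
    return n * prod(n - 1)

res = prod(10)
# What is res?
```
Call trace:
prod(n=10)
  prod(n=9)
    prod(n=8)
      prod(n=7)
        prod(n=6)
          prod(n=5)
            prod(n=4)
              prod(n=3)
                prod(n=2)
                  prod(n=1)
                  -> return 1
                -> return 2
              -> return 6
            -> return 24
          -> return 120
        -> return 720
      -> return 5040
    -> return 40320
  -> return 362880
-> return 3628800

Final answer: 3628800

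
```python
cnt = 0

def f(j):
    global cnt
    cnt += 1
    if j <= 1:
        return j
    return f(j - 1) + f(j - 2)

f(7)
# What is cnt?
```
Call trace (a repeated sub-call is expanded the first time; later identical calls just restate its return value):
f(j=7)
  f(j=6)
    f(j=5)
      f(j=4)
        f(j=3)
          f(j=2)
            f(j=1)
            -> return 1
            f(j=0)
            -> return 0
          -> return 1
          f(j=1)
          -> return 1
        -> return 2
        f(j=2) -> return 1  (same call as traced above)
      -> return 3
      f(j=3) -> return 2  (same call as traced above)
    -> return 5
    f(j=4) -> return 3  (same call as traced above)
  -> return 8
  f(j=5) -> return 5  (same call as traced above)
-> return 13

cnt is incremented once per call, so count the calls in each subtree. Let C(j) = number of calls made by f(j).
C(0) = C(1) = 1 (base case, no recursion); C(j) = 1 + C(j - 1) + C(j - 2) otherwise.
C(2) = 1 + C(1) + C(0) = 1 + 1 + 1 = 3
C(3) = 1 + C(2) + C(1) = 1 + 3 + 1 = 5
C(4) = 1 + C(3) + C(2) = 1 + 5 + 3 = 9
C(5) = 1 + C(4) + C(3) = 1 + 9 + 5 = 15
C(6) = 1 + C(5) + C(4) = 1 + 15 + 9 = 25
C(7) = 1 + C(6) + C(5) = 1 + 25 + 15 = 41
cnt = C(7) = 41

Final answer: 41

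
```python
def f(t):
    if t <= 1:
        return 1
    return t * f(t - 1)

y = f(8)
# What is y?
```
Call trace:
f(t=8)
  f(t=7)
    f(t=6)
      f(t=5)
        f(t=4)
          f(t=3)
            f(t=2)
              f(t=1)
              -> return 1
            -> return 2
          -> return 6
        -> return 24
      -> return 120
    -> return 720
  -> return 5040
-> return 40320

Final answer: 40320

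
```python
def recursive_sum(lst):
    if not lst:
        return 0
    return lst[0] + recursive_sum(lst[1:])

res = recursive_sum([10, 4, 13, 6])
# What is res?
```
Call trace:
recursive_sum(lst=[10, 4, 13, 6])
  recursive_sum(lst=[4, 13, 6])
    recursive_sum(lst=[13, 6])
      recursive_sum(lst=[6])
        recursive_sum(lst=[])
        -> return 0
      -> return 6
    -> return 19
  -> return 23
-> return 33

Final answer: 33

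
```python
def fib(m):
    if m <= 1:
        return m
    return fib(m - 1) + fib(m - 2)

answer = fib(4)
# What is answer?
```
Call trace (a repeated sub-call is expanded the first time; later identical calls just restate its return value):
fib(m=4)
  fib(m=3)
    fib(m=2)
      fib(m=1)
      -> return 1
      fib(m=0)
      -> return 0
    -> return 1
    fib(m=1)
    -> return 1
  -> return 2
  fib(m=2) -> return 1  (same call as traced above)
-> return 3

Final answer: 3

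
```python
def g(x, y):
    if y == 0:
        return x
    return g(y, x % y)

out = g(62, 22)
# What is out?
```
Call trace:
g(x=62, y=22)
  g(x=22, y=18)
    g(x=18, y=4)
      g(x=4, y=2)
        g(x=2, y=0)
        -> return 2
      -> return 2
    -> return 2
  -> return 2
-> return 2

Final answer: 2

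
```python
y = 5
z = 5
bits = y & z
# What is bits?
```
Trace:
  y=5
  y=5, z=5
  y=5, z=5, bits=5

Final answer: 5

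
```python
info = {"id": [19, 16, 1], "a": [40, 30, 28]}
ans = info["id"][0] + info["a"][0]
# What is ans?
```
Trace:
  info={'id': [19, 16, 1], 'a': [40, 30, 28]}
  info={'id': [19, 16, 1], 'a': [40, 30, 28]}, ans=59

Final answer: 59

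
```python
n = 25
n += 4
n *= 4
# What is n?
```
Trace:
  n=25
  n=29
  n=116

Final answer: 116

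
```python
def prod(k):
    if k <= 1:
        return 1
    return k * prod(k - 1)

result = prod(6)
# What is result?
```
Call trace:
prod(k=6)
  prod(k=5)
    prod(k=4)
      prod(k=3)
        prod(k=2)
          prod(k=1)
          -> return 1
        -> return 2
      -> return 6
    -> return 24
  -> return 120
-> return 720

Final answer: 720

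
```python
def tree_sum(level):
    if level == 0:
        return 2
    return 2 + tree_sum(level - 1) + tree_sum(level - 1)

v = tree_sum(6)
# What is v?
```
Call trace (a repeated sub-call is expanded the first time; later identical calls just restate its return value):
tree_sum(level=6)
  tree_sum(level=5)
    tree_sum(level=4)
      tree_sum(level=3)
        tree_sum(level=2)
          tree_sum(level=1)
            tree_sum(level=0)
            -> return 2
            tree_sum(level=0)
            -> return 2
          -> return 6
          tree_sum(level=1) -> return 6  (same call as traced above)
        -> return 14
        tree_sum(level=2) -> return 14  (same call as traced above)
      -> return 30
      tree_sum(level=3) -> return 30  (same call as traced above)
    -> return 62
    tree_sum(level=4) -> return 62  (same call as traced above)
  -> return 126
  tree_sum(level=5) -> return 126  (same call as traced above)
-> return 254

Final answer: 254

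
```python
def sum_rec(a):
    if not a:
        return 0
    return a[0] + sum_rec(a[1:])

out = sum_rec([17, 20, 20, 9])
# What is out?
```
Call trace:
sum_rec(a=[17, 20, 20, 9])
  sum_rec(a=[20, 20, 9])
    sum_rec(a=[20, 9])
      sum_rec(a=[9])
        sum_rec(a=[])
        -> return 0
      -> return 9
    -> return 29
  -> return 49
-> return 66

Final answer: 66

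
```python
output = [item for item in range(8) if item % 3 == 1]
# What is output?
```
Trace:
  item=0
  item=1
  item=2
  item=3
  item=4
  item=5
  item=6
  item=7
  output=[1, 4, 7]

Final answer: [1, 4, 7]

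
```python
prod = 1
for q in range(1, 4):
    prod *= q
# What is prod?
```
Trace:
  prod=1
  prod=1, q=1
  prod=2, q=2
  prod=6, q=3

Final answer: 6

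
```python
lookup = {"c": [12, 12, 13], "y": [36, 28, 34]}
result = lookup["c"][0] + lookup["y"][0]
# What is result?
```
Trace:
  lookup={'c': [12, 12, 13], 'y': [36, 28, 34]}
  lookup={'c': [12, 12, 13], 'y': [36, 28, 34]}, result=48

Final answer: 48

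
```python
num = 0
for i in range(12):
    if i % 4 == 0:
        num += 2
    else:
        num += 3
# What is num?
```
Trace:
  num=0
  num=2, i=0
  num=5, i=1
  num=8, i=2
  num=11, i=3
  num=13, i=4
  num=16, i=5
  num=19, i=6
  num=22, i=7
  num=24, i=8
  num=27, i=9
  num=30, i=10
  num=33, i=11

Final answer: 33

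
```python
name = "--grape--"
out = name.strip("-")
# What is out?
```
Trace:
  name='--grape--'
  name='--grape--', out='grape'

Final answer: 'grape'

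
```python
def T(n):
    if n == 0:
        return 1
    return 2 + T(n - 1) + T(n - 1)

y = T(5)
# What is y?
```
Call trace (a repeated sub-call is expanded the first time; later identical calls just restate its return value):
T(n=5)
  T(n=4)
    T(n=3)
      T(n=2)
        T(n=1)
          T(n=0)
          -> return 1
          T(n=0)
          -> return 1
        -> return 4
        T(n=1) -> return 4  (same call as traced above)
      -> return 10
      T(n=2) -> return 10  (same call as traced above)
    -> return 22
    T(n=3) -> return 22  (same call as traced above)
  -> return 46
  T(n=4) -> return 46  (same call as traced above)
-> return 94

Final answer: 94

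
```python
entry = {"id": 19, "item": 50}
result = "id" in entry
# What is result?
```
Trace:
  entry={'id': 19, 'item': 50}
  entry={'id': 19, 'item': 50}, result=True

Final answer: True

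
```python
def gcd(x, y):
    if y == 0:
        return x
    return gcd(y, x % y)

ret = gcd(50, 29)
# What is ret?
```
Call trace:
gcd(x=50, y=29)
  gcd(x=29, y=21)
    gcd(x=21, y=8)
      gcd(x=8, y=5)
        gcd(x=5, y=3)
          gcd(x=3, y=2)
            gcd(x=2, y=1)
              gcd(x=1, y=0)
              -> return 1
            -> return 1
          -> return 1
        -> return 1
      -> return 1
    -> return 1
  -> return 1
-> return 1

Final answer: 1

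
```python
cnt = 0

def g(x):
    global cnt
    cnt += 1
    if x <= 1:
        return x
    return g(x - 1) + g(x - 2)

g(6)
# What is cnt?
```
Call trace (a repeated sub-call is expanded the first time; later identical calls just restate its return value):
g(x=6)
  g(x=5)
    g(x=4)
      g(x=3)
        g(x=2)
          g(x=1)
          -> return 1
          g(x=0)
          -> return 0
        -> return 1
        g(x=1)
        -> return 1
      -> return 2
      g(x=2) -> return 1  (same call as traced above)
    -> return 3
    g(x=3) -> return 2  (same call as traced above)
  -> return 5
  g(x=4) -> return 3  (same call as traced above)
-> return 8

cnt is incremented once per call, so count the calls in each subtree. Let C(x) = number of calls made by g(x).
C(0) = C(1) = 1 (base case, no recursion); C(x) = 1 + C(x - 1) + C(x - 2) otherwise.
C(2) = 1 + C(1) + C(0) = 1 + 1 + 1 = 3
C(3) = 1 + C(2) + C(1) = 1 + 3 + 1 = 5
C(4) = 1 + C(3) + C(2) = 1 + 5 + 3 = 9
C(5) = 1 + C(4) + C(3) = 1 + 9 + 5 = 15
C(6) = 1 + C(5) + C(4) = 1 + 15 + 9 = 25
cnt = C(6) = 25

Final answer: 25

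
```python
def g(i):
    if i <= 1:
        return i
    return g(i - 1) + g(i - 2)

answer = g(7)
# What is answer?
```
Call trace (a repeated sub-call is expanded the first time; later identical calls just restate its return value):
g(i=7)
  g(i=6)
    g(i=5)
      g(i=4)
        g(i=3)
          g(i=2)
            g(i=1)
            -> return 1
            g(i=0)
            -> return 0
          -> return 1
          g(i=1)
          -> return 1
        -> return 2
        g(i=2) -> return 1  (same call as traced above)
      -> return 3
      g(i=3) -> return 2  (same call as traced above)
    -> return 5
    g(i=4) -> return 3  (same call as traced above)
  -> return 8
  g(i=5) -> return 5  (same call as traced above)
-> return 13

Final answer: 13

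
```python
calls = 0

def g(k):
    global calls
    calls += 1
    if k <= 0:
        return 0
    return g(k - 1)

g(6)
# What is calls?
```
Call trace:
g(k=6)
  g(k=5)
    g(k=4)
      g(k=3)
        g(k=2)
          g(k=1)
            g(k=0)
            -> return 0
          -> return 0
        -> return 0
      -> return 0
    -> return 0
  -> return 0
-> return 0

calls is incremented once per call. g is entered once for each k = 6, 5, 4, 3, 2, 1, 0 (the k <= 0 call returns without recursing), i.e. 6 + 1 calls.
calls = 7

Final answer: 7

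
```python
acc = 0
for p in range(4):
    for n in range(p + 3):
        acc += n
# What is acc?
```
Trace:
  acc=0
  acc=0, p=0, n=0
  acc=1, p=0, n=1
  acc=3, p=0, n=2
  acc=3, p=1, n=0
  acc=4, p=1, n=1
  acc=6, p=1, n=2
  acc=9, p=1, n=3
  acc=9, p=2, n=0
  acc=10, p=2, n=1
  acc=12, p=2, n=2
  acc=15, p=2, n=3
  acc=19, p=2, n=4
  acc=19, p=3, n=0
  acc=20, p=3, n=1
  acc=22, p=3, n=2
  acc=25, p=3, n=3
  acc=29, p=3, n=4
  acc=34, p=3, n=5

Final answer: 34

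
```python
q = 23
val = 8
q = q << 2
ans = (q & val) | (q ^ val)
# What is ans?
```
Trace:
  q=23
  q=23, val=8
  q=92, val=8
  q=92, val=8, ans=92

Final answer: 92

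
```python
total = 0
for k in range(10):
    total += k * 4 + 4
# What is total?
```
Trace:
  total=0
  total=4, k=0
  total=12, k=1
  total=24, k=2
  total=40, k=3
  total=60, k=4
  total=84, k=5
  total=112, k=6
  total=144, k=7
  total=180, k=8
  total=220, k=9

Final answer: 220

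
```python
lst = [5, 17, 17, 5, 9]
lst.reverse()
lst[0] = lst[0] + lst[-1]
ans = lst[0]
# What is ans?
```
Trace:
  lst=[5, 17, 17, 5, 9]
  lst=[9, 5, 17, 17, 5]
  lst=[14, 5, 17, 17, 5]
  lst=[14, 5, 17, 17, 5], ans=14

Final answer: 14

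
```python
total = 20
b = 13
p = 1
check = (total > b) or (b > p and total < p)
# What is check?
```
Trace:
  total=20
  total=20, b=13
  total=20, b=13, p=1
  total=20, b=13, p=1, check=True

Final answer: True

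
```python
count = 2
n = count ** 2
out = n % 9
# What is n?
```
Trace:
  count=2
  count=2, n=4
  count=2, n=4, out=4

Final answer: 4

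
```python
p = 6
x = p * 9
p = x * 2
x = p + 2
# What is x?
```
Trace:
  p=6
  p=6, x=54
  p=108, x=54
  p=108, x=110

Final answer: 110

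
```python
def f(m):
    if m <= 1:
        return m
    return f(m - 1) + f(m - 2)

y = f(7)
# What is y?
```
Call trace (a repeated sub-call is expanded the first time; later identical calls just restate its return value):
f(m=7)
  f(m=6)
    f(m=5)
      f(m=4)
        f(m=3)
          f(m=2)
            f(m=1)
            -> return 1
            f(m=0)
            -> return 0
          -> return 1
          f(m=1)
          -> return 1
        -> return 2
        f(m=2) -> return 1  (same call as traced above)
      -> return 3
      f(m=3) -> return 2  (same call as traced above)
    -> return 5
    f(m=4) -> return 3  (same call as traced above)
  -> return 8
  f(m=5) -> return 5  (same call as traced above)
-> return 13

Final answer: 13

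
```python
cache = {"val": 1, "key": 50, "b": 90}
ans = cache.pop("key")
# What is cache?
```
Trace:
  cache={'val': 1, 'key': 50, 'b': 90}
  cache={'val': 1, 'b': 90}, ans=50

Final answer: {'val': 1, 'b': 90}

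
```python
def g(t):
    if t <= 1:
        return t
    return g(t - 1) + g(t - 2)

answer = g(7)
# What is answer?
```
Call trace (a repeated sub-call is expanded the first time; later identical calls just restate its return value):
g(t=7)
  g(t=6)
    g(t=5)
      g(t=4)
        g(t=3)
          g(t=2)
            g(t=1)
            -> return 1
            g(t=0)
            -> return 0
          -> return 1
          g(t=1)
          -> return 1
        -> return 2
        g(t=2) -> return 1  (same call as traced above)
      -> return 3
      g(t=3) -> return 2  (same call as traced above)
    -> return 5
    g(t=4) -> return 3  (same call as traced above)
  -> return 8
  g(t=5) -> return 5  (same call as traced above)
-> return 13

Final answer: 13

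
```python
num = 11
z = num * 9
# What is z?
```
Trace:
  num=11
  num=11, z=99

Final answer: 99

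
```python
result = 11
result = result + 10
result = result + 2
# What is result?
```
Trace:
  result=11
  result=21
  result=23

Final answer: 23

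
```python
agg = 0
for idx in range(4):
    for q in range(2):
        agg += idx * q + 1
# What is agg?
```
Trace:
  agg=0
  agg=1, idx=0, q=0
  agg=2, idx=0, q=1
  agg=3, idx=1, q=0
  agg=5, idx=1, q=1
  agg=6, idx=2, q=0
  agg=9, idx=2, q=1
  agg=10, idx=3, q=0
  agg=14, idx=3, q=1

Final answer: 14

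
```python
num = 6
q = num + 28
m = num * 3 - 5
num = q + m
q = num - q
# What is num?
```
Trace:
  num=6
  num=6, q=34
  num=6, q=34, m=13
  num=47, q=34, m=13
  num=47, q=13, m=13

Final answer: 47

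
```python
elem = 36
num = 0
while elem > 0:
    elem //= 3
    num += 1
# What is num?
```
Trace:
  elem=36
  elem=36, num=0
  elem=12, num=1
  elem=4, num=2
  elem=1, num=3
  elem=0, num=4

Final answer: 4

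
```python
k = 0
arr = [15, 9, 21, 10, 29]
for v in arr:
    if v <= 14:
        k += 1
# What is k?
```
Trace:
  k=0
  k=0, v=15
  k=1, v=9
  k=1, v=21
  k=2, v=10
  k=2, v=29

Final answer: 2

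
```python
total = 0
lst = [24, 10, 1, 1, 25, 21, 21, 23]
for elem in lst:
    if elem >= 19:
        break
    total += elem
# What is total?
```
Trace:
  total=0
  total=0, elem=24

Final answer: 0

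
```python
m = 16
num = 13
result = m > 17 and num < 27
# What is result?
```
Trace:
  m=16
  m=16, num=13
  m=16, num=13, result=False

Final answer: False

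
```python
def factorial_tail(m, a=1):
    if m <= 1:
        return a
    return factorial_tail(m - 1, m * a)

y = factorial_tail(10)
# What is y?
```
Call trace:
factorial_tail(m=10, a=1)
  factorial_tail(m=9, a=10)
    factorial_tail(m=8, a=90)
      factorial_tail(m=7, a=720)
        factorial_tail(m=6, a=5040)
          factorial_tail(m=5, a=30240)
            factorial_tail(m=4, a=151200)
              factorial_tail(m=3, a=604800)
                factorial_tail(m=2, a=1814400)
                  factorial_tail(m=1, a=3628800)
                  -> return 3628800
                -> return 3628800
              -> return 3628800
            -> return 3628800
          -> return 3628800
        -> return 3628800
      -> return 3628800
    -> return 3628800
  -> return 3628800
-> return 3628800

Final answer: 3628800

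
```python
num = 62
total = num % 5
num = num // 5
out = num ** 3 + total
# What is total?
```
Trace:
  num=62
  num=62, total=2
  num=12, total=2
  num=12, total=2, out=1730

Final answer: 2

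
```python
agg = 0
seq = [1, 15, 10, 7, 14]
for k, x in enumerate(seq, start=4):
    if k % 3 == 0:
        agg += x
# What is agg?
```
Trace:
  agg=0
  agg=0, k=4, x=1
  agg=0, k=5, x=15
  agg=10, k=6, x=10
  agg=10, k=7, x=7
  agg=10, k=8, x=14

Final answer: 10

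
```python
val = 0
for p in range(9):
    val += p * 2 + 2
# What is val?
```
Trace:
  val=0
  val=2, p=0
  val=6, p=1
  val=12, p=2
  val=20, p=3
  val=30, p=4
  val=42, p=5
  val=56, p=6
  val=72, p=7
  val=90, p=8

Final answer: 90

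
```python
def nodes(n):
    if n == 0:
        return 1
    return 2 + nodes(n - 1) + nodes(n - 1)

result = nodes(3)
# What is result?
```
Call trace (a repeated sub-call is expanded the first time; later identical calls just restate its return value):
nodes(n=3)
  nodes(n=2)
    nodes(n=1)
      nodes(n=0)
      -> return 1
      nodes(n=0)
      -> return 1
    -> return 4
    nodes(n=1) -> return 4  (same call as traced above)
  -> return 10
  nodes(n=2) -> return 10  (same call as traced above)
-> return 22

Final answer: 22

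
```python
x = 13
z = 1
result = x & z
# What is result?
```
Trace:
  x=13
  x=13, z=1
  x=13, z=1, result=1

Final answer: 1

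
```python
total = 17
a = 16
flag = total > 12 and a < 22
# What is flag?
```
Trace:
  total=17
  total=17, a=16
  total=17, a=16, flag=True

Final answer: True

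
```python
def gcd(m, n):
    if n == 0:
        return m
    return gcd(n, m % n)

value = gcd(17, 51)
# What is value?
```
Call trace:
gcd(m=17, n=51)
  gcd(m=51, n=17)
    gcd(m=17, n=0)
    -> return 17
  -> return 17
-> return 17

Final answer: 17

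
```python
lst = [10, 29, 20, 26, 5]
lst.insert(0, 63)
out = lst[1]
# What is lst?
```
Trace:
  lst=[10, 29, 20, 26, 5]
  lst=[63, 10, 29, 20, 26, 5]
  lst=[63, 10, 29, 20, 26, 5], out=10

Final answer: [63, 10, 29, 20, 26, 5]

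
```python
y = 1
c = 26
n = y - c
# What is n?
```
Trace:
  y=1
  y=1, c=26
  y=1, c=26, n=-25

Final answer: -25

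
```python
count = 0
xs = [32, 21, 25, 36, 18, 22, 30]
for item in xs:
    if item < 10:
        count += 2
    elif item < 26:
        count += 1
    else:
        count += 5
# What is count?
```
Trace:
  count=0
  count=5, item=32
  count=6, item=21
  count=7, item=25
  count=12, item=36
  count=13, item=18
  count=14, item=22
  count=19, item=30

Final answer: 19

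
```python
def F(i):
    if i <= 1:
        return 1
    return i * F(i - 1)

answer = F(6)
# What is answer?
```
Call trace:
F(i=6)
  F(i=5)
    F(i=4)
      F(i=3)
        F(i=2)
          F(i=1)
          -> return 1
        -> return 2
      -> return 6
    -> return 24
  -> return 120
-> return 720

Final answer: 720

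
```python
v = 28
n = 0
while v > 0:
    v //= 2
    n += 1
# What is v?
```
Trace:
  v=28
  v=28, n=0
  v=14, n=1
  v=7, n=2
  v=3, n=3
  v=1, n=4
  v=0, n=5

Final answer: 0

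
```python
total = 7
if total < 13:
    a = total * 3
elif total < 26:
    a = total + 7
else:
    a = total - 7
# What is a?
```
Trace:
  total=7
  total=7, a=21

Final answer: 21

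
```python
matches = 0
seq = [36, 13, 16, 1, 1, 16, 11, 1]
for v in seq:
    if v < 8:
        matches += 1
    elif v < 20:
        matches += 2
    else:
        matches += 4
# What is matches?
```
Trace:
  matches=0
  matches=4, v=36
  matches=6, v=13
  matches=8, v=16
  matches=9, v=1
  matches=10, v=1
  matches=12, v=16
  matches=14, v=11
  matches=15, v=1

Final answer: 15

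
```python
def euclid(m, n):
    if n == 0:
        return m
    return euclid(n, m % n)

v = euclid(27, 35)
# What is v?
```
Call trace:
euclid(m=27, n=35)
  euclid(m=35, n=27)
    euclid(m=27, n=8)
      euclid(m=8, n=3)
        euclid(m=3, n=2)
          euclid(m=2, n=1)
            euclid(m=1, n=0)
            -> return 1
          -> return 1
        -> return 1
      -> return 1
    -> return 1
  -> return 1
-> return 1

Final answer: 1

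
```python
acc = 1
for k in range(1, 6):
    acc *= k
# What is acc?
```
Trace:
  acc=1
  acc=1, k=1
  acc=2, k=2
  acc=6, k=3
  acc=24, k=4
  acc=120, k=5

Final answer: 120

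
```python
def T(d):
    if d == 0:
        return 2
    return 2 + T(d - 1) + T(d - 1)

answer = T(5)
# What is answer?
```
Call trace (a repeated sub-call is expanded the first time; later identical calls just restate its return value):
T(d=5)
  T(d=4)
    T(d=3)
      T(d=2)
        T(d=1)
          T(d=0)
          -> return 2
          T(d=0)
          -> return 2
        -> return 6
        T(d=1) -> return 6  (same call as traced above)
      -> return 14
      T(d=2) -> return 14  (same call as traced above)
    -> return 30
    T(d=3) -> return 30  (same call as traced above)
  -> return 62
  T(d=4) -> return 62  (same call as traced above)
-> return 126

Final answer: 126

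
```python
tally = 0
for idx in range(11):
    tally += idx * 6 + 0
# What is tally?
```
Trace:
  tally=0
  tally=0, idx=0
  tally=6, idx=1
  tally=18, idx=2
  tally=36, idx=3
  tally=60, idx=4
  tally=90, idx=5
  tally=126, idx=6
  tally=168, idx=7
  tally=216, idx=8
  tally=270, idx=9
  tally=330, idx=10

Final answer: 330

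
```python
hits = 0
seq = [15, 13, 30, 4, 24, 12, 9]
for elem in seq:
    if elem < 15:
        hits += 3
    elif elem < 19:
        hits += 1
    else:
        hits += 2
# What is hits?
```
Trace:
  hits=0
  hits=1, elem=15
  hits=4, elem=13
  hits=6, elem=30
  hits=9, elem=4
  hits=11, elem=24
  hits=14, elem=12
  hits=17, elem=9

Final answer: 17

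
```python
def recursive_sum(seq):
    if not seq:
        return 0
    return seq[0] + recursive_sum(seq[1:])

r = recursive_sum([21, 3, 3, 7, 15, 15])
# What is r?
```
Call trace:
recursive_sum(seq=[21, 3, 3, 7, 15, 15])
  recursive_sum(seq=[3, 3, 7, 15, 15])
    recursive_sum(seq=[3, 7, 15, 15])
      recursive_sum(seq=[7, 15, 15])
        recursive_sum(seq=[15, 15])
          recursive_sum(seq=[15])
            recursive_sum(seq=[])
            -> return 0
          -> return 15
        -> return 30
      -> return 37
    -> return 40
  -> return 43
-> return 64

Final answer: 64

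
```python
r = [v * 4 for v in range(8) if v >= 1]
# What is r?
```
Trace:
  v=0
  v=1
  v=2
  v=3
  v=4
  v=5
  v=6
  v=7
  r=[4, 8, 12, 16, 20, 24, 28]

Final answer: [4, 8, 12, 16, 20, 24, 28]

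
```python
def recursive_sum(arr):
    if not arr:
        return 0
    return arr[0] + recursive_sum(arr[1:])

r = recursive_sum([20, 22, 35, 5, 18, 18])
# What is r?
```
Call trace:
recursive_sum(arr=[20, 22, 35, 5, 18, 18])
  recursive_sum(arr=[22, 35, 5, 18, 18])
    recursive_sum(arr=[35, 5, 18, 18])
      recursive_sum(arr=[5, 18, 18])
        recursive_sum(arr=[18, 18])
          recursive_sum(arr=[18])
            recursive_sum(arr=[])
            -> return 0
          -> return 18
        -> return 36
      -> return 41
    -> return 76
  -> return 98
-> return 118

Final answer: 118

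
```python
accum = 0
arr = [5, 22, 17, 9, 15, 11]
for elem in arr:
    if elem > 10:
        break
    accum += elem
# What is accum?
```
Trace:
  accum=0
  accum=5, elem=5
  accum=5, elem=22

Final answer: 5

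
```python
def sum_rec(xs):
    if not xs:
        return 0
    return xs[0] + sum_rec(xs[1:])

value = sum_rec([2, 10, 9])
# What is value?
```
Call trace:
sum_rec(xs=[2, 10, 9])
  sum_rec(xs=[10, 9])
    sum_rec(xs=[9])
      sum_rec(xs=[])
      -> return 0
    -> return 9
  -> return 19
-> return 21

Final answer: 21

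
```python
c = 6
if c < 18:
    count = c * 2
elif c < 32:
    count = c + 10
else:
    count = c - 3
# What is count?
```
Trace:
  c=6
  c=6, count=12

Final answer: 12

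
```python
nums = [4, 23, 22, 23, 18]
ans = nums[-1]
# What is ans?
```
Trace:
  nums=[4, 23, 22, 23, 18]
  nums=[4, 23, 22, 23, 18], ans=18

Final answer: 18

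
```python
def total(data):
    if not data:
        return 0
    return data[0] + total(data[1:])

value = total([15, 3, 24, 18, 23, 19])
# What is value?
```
Call trace:
total(data=[15, 3, 24, 18, 23, 19])
  total(data=[3, 24, 18, 23, 19])
    total(data=[24, 18, 23, 19])
      total(data=[18, 23, 19])
        total(data=[23, 19])
          total(data=[19])
            total(data=[])
            -> return 0
          -> return 19
        -> return 42
      -> return 60
    -> return 84
  -> return 87
-> return 102

Final answer: 102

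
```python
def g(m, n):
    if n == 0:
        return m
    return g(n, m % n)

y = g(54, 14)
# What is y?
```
Call trace:
g(m=54, n=14)
  g(m=14, n=12)
    g(m=12, n=2)
      g(m=2, n=0)
      -> return 2
    -> return 2
  -> return 2
-> return 2

Final answer: 2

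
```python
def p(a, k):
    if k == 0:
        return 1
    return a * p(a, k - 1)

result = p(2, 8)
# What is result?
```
Call trace:
p(a=2, k=8)
  p(a=2, k=7)
    p(a=2, k=6)
      p(a=2, k=5)
        p(a=2, k=4)
          p(a=2, k=3)
            p(a=2, k=2)
              p(a=2, k=1)
                p(a=2, k=0)
                -> return 1
              -> return 2
            -> return 4
          -> return 8
        -> return 16
      -> return 32
    -> return 64
  -> return 128
-> return 256

Final answer: 256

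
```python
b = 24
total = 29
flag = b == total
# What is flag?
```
Trace:
  b=24
  b=24, total=29
  b=24, total=29, flag=False

Final answer: False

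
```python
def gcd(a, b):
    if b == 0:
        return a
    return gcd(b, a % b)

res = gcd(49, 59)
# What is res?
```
Call trace:
gcd(a=49, b=59)
  gcd(a=59, b=49)
    gcd(a=49, b=10)
      gcd(a=10, b=9)
        gcd(a=9, b=1)
          gcd(a=1, b=0)
          -> return 1
        -> return 1
      -> return 1
    -> return 1
  -> return 1
-> return 1

Final answer: 1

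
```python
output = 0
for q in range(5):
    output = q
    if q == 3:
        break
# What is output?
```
Trace:
  output=0
  output=0, q=0
  output=1, q=1
  output=2, q=2
  output=3, q=3

Final answer: 3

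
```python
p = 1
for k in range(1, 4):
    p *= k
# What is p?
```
Trace:
  p=1
  p=1, k=1
  p=2, k=2
  p=6, k=3

Final answer: 6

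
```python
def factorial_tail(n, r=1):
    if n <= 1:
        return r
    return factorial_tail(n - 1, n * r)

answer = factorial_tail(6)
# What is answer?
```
Call trace:
factorial_tail(n=6, r=1)
  factorial_tail(n=5, r=6)
    factorial_tail(n=4, r=30)
      factorial_tail(n=3, r=120)
        factorial_tail(n=2, r=360)
          factorial_tail(n=1, r=720)
          -> return 720
        -> return 720
      -> return 720
    -> return 720
  -> return 720
-> return 720

Final answer: 720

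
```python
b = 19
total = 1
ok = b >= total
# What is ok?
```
Trace:
  b=19
  b=19, total=1
  b=19, total=1, ok=True

Final answer: True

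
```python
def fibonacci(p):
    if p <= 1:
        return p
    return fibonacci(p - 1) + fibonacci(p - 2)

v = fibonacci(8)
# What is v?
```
Call trace (a repeated sub-call is expanded the first time; later identical calls just restate its return value):
fibonacci(p=8)
  fibonacci(p=7)
    fibonacci(p=6)
      fibonacci(p=5)
        fibonacci(p=4)
          fibonacci(p=3)
            fibonacci(p=2)
              fibonacci(p=1)
              -> return 1
              fibonacci(p=0)
              -> return 0
            -> return 1
            fibonacci(p=1)
            -> return 1
          -> return 2
          fibonacci(p=2) -> return 1  (same call as traced above)
        -> return 3
        fibonacci(p=3) -> return 2  (same call as traced above)
      -> return 5
      fibonacci(p=4) -> return 3  (same call as traced above)
    -> return 8
    fibonacci(p=5) -> return 5  (same call as traced above)
  -> return 13
  fibonacci(p=6) -> return 8  (same call as traced above)
-> return 21

Final answer: 21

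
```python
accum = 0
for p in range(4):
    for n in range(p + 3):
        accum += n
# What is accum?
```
Trace:
  accum=0
  accum=0, p=0, n=0
  accum=1, p=0, n=1
  accum=3, p=0, n=2
  accum=3, p=1, n=0
  accum=4, p=1, n=1
  accum=6, p=1, n=2
  accum=9, p=1, n=3
  accum=9, p=2, n=0
  accum=10, p=2, n=1
  accum=12, p=2, n=2
  accum=15, p=2, n=3
  accum=19, p=2, n=4
  accum=19, p=3, n=0
  accum=20, p=3, n=1
  accum=22, p=3, n=2
  accum=25, p=3, n=3
  accum=29, p=3, n=4
  accum=34, p=3, n=5

Final answer: 34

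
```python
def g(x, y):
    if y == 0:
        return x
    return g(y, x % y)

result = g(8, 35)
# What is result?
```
Call trace:
g(x=8, y=35)
  g(x=35, y=8)
    g(x=8, y=3)
      g(x=3, y=2)
        g(x=2, y=1)
          g(x=1, y=0)
          -> return 1
        -> return 1
      -> return 1
    -> return 1
  -> return 1
-> return 1

Final answer: 1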